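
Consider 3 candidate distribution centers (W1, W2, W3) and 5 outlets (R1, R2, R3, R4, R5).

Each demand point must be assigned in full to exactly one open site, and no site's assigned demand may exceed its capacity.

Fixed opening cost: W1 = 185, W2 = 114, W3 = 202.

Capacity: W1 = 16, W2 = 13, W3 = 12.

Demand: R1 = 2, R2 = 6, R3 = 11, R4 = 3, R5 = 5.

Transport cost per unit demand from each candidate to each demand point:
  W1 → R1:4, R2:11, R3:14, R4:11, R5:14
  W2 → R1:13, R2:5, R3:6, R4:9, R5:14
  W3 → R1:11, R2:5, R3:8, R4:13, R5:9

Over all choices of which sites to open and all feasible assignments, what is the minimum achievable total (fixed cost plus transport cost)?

Open {W1, W2}; cheapest assignment that respects the capacities:
  W1 (cap 16, load 16): R1, R2, R4, R5 — cost 2×4 + 6×11 + 3×11 + 5×14 = 177
  W2 (cap 13, load 11): R3 — cost 11×6 = 66
  Shipping 243, fixed 299 → total 542.
  Any other capacity-feasible assignment to {W1, W2} ships for at least 243.
Compare {W1, W3}: its best feasible assignment gives total 652.
Compare {W1, W2, W3}: its best feasible assignment gives total 683.
Every other set of open sites that can feasibly serve all demand totals ≥ 652 even under its best assignment. Minimum: 542.

542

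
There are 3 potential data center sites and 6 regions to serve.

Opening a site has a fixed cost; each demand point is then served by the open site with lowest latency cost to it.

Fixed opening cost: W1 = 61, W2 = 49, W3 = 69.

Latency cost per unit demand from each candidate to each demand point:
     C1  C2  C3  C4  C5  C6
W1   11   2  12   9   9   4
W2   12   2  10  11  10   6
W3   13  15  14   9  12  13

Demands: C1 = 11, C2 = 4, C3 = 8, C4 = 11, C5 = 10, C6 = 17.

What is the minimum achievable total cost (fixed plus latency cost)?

Open {W1}: assign each demand point to its cheapest open site.
  C1→W1 11×11=121, C2→W1 4×2=8, C3→W1 8×12=96, C4→W1 11×9=99, C5→W1 10×9=90, C6→W1 17×4=68
  latency cost 482, fixed 61 → total 543.
Compare {W1, W2}: latency cost 466 + fixed 110 = 576.
Compare {W2}: latency cost 543 + fixed 49 = 592.
Compare {W1, W3}: latency cost 482 + fixed 130 = 612.
All other subsets cost ≥ 576. Minimum total cost: 543.

543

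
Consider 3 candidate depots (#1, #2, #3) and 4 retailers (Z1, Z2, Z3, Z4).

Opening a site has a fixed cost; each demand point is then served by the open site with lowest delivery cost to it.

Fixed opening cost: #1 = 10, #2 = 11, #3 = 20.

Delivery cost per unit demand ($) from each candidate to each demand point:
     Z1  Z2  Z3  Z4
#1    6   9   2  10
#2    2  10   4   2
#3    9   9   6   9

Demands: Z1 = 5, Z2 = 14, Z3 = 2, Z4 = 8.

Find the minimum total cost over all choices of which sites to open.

177

Open {#1, #2}: assign each demand point to its cheapest open site.
  Z1→#2 5×2=10, Z2→#1 14×9=126, Z3→#1 2×2=4, Z4→#2 8×2=16
  delivery cost 156, fixed 21 → total 177.
Compare {#2}: delivery cost 174 + fixed 11 = 185.
Compare {#2, #3}: delivery cost 160 + fixed 31 = 191.
Compare {#1, #2, #3}: delivery cost 156 + fixed 41 = 197.
All other subsets cost ≥ 185. Minimum total cost: 177.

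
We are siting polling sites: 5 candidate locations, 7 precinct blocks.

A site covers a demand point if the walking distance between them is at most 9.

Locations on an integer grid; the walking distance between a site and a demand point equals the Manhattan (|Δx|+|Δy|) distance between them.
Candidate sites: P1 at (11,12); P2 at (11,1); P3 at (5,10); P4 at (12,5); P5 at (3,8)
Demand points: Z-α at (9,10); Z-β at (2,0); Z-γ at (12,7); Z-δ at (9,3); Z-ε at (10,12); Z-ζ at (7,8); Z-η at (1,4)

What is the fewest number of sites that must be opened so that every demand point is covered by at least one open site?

Coverage sets (demand points within 9 of each site):
  P1: {Z-α, Z-γ, Z-ε, Z-ζ}
  P2: {Z-γ, Z-δ}
  P3: {Z-α, Z-ε, Z-ζ}
  P4: {Z-α, Z-γ, Z-δ, Z-ε, Z-ζ}
  P5: {Z-α, Z-β, Z-ζ, Z-η}
No single site covers all 7 demand points.
But {P4, P5} covers everything, so the minimum is 2.

2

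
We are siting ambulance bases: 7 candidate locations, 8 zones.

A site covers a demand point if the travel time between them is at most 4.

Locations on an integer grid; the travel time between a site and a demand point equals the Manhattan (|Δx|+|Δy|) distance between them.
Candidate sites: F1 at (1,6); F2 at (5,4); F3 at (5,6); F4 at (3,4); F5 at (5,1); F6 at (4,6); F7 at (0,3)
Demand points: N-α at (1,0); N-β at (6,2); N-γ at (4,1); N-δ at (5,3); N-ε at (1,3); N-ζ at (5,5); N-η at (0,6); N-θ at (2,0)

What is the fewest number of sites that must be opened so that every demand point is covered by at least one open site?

Coverage sets (demand points within 4 of each site):
  F1: {N-ε, N-η}
  F2: {N-β, N-γ, N-δ, N-ζ}
  F3: {N-δ, N-ζ}
  F4: {N-γ, N-δ, N-ε, N-ζ}
  F5: {N-β, N-γ, N-δ, N-ζ, N-θ}
  F6: {N-δ, N-ζ, N-η}
  F7: {N-α, N-ε, N-η}
No single site covers all 8 demand points.
But {F5, F7} covers everything, so the minimum is 2.

2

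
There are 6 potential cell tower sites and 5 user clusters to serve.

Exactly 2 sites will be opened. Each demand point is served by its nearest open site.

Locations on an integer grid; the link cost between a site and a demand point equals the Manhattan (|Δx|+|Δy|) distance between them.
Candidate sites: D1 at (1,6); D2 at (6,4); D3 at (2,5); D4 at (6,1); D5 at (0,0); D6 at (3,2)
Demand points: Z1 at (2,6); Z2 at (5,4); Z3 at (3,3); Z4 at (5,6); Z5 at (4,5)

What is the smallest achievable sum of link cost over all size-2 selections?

10

Open {D2, D3}.
  Z1→D3 1, Z2→D2 1, Z3→D3 3, Z4→D2 3, Z5→D3 2  ⇒ total 10.
Compare {D1, D2}: total 12.
Compare {D3, D6}: total 12.
No size-2 selection does better; minimum is 10.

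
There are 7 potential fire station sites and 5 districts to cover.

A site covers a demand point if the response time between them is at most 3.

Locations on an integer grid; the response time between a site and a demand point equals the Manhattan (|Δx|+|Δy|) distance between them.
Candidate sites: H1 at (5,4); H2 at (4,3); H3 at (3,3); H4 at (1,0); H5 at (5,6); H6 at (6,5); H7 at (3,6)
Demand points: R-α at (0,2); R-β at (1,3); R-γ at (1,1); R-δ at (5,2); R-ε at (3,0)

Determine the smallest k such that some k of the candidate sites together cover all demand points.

2

Coverage sets (demand points within 3 of each site):
  H1: {R-δ}
  H2: {R-β, R-δ}
  H3: {R-β, R-δ, R-ε}
  H4: {R-α, R-β, R-γ, R-ε}
  H5: {}
  H6: {}
  H7: {}
No single site covers all 5 demand points.
But {H1, H4} covers everything, so the minimum is 2.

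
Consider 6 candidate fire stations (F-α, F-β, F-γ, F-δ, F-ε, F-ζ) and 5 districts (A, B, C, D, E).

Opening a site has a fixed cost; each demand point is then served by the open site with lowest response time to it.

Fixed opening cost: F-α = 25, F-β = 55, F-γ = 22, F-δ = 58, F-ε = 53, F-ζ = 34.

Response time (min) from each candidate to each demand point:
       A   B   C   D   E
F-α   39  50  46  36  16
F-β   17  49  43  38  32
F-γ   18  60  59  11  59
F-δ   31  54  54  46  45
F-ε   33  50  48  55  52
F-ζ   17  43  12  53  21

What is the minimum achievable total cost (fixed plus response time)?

160

Open {F-γ, F-ζ}: assign each demand point to its cheapest open site.
  A→F-ζ 17, B→F-ζ 43, C→F-ζ 12, D→F-γ 11, E→F-ζ 21
  response time 104, fixed 56 → total 160.
Compare {F-ζ}: response time 146 + fixed 34 = 180.
Compare {F-α, F-γ, F-ζ}: response time 99 + fixed 81 = 180.
Compare {F-α, F-ζ}: response time 124 + fixed 59 = 183.
All other subsets cost ≥ 180. Minimum total cost: 160.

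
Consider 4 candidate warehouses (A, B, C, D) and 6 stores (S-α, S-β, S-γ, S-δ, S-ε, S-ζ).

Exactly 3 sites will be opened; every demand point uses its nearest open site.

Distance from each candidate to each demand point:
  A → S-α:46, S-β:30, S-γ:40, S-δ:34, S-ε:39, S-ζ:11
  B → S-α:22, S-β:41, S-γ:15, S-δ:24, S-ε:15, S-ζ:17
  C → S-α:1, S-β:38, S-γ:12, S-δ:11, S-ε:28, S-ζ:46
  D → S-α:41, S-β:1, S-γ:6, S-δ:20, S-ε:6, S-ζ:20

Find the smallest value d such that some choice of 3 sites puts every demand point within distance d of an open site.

Open {A, C, D}.
  Farthest demand point is S-δ at distance 11 (to C); all others are ≤ 11.
With {B, C, D} the worst case is 17.
With {A, B, D} the worst case is 22.
No size-3 selection achieves below 11.

11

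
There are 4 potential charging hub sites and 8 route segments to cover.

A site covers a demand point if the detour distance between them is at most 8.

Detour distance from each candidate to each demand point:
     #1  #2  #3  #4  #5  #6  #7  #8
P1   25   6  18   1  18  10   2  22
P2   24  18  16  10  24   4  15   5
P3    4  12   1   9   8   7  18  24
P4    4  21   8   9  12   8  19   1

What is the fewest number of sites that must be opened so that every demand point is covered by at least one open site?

Coverage sets (demand points within 8 of each site):
  P1: {#2, #4, #7}
  P2: {#6, #8}
  P3: {#1, #3, #5, #6}
  P4: {#1, #3, #6, #8}
No 2 sites suffice: every size-2 union leaves at least one demand point uncovered.
But {P1, P2, P3} covers everything, so the minimum is 3.

3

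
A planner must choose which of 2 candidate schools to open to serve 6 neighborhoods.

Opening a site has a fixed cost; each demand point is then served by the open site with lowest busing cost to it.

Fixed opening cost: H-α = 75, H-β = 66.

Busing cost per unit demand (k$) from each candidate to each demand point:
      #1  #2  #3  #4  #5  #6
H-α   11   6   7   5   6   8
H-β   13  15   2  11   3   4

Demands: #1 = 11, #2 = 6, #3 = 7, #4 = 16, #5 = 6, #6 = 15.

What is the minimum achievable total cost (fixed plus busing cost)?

Open {H-α, H-β}: assign each demand point to its cheapest open site.
  #1→H-α 11×11=121, #2→H-α 6×6=36, #3→H-β 7×2=14, #4→H-α 16×5=80, #5→H-β 6×3=18, #6→H-β 15×4=60
  busing cost 329, fixed 141 → total 470.
Compare {H-α}: busing cost 442 + fixed 75 = 517.
Compare {H-β}: busing cost 501 + fixed 66 = 567.

470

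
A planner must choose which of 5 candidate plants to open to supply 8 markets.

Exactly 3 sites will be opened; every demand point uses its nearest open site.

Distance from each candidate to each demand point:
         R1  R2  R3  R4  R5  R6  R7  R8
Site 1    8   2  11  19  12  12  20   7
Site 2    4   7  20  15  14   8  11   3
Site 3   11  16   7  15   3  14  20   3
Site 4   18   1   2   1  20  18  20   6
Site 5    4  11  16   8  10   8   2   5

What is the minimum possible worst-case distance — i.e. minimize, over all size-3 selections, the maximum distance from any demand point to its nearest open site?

Open {Site 1, Site 3, Site 5}.
  Farthest demand point is R4 at distance 8 (to Site 5); all others are ≤ 8.
With {Site 2, Site 3, Site 5} the worst case is 8.
With {Site 3, Site 4, Site 5} the worst case is 8.
No size-3 selection achieves below 8.

8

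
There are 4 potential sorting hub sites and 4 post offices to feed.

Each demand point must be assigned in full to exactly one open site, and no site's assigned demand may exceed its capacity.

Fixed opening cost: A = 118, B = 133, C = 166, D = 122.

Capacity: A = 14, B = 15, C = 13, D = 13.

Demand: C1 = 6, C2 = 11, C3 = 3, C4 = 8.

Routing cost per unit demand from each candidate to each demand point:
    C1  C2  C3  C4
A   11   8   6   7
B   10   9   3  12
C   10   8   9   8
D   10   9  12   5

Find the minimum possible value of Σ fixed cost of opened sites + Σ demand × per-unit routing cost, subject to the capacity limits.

481

Open {A, B}; cheapest assignment that respects the capacities:
  A (cap 14, load 14): C1, C4 — cost 6×11 + 8×7 = 122
  B (cap 15, load 14): C2, C3 — cost 11×9 + 3×3 = 108
  Shipping 230, fixed 251 → total 481.
  Any other capacity-feasible assignment to {A, B} ships for at least 230.
Compare {A, B, D}: its best feasible assignment gives total 570.
Compare {A, C, D}: its best feasible assignment gives total 612.
Every other set of open sites that can feasibly serve all demand totals ≥ 570 even under its best assignment. Minimum: 481.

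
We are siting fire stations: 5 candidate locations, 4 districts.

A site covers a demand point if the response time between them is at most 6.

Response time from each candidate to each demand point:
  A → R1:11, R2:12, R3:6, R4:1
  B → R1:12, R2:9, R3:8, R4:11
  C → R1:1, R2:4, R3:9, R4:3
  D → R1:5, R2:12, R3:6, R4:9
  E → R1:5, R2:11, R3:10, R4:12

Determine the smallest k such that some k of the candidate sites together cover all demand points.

2

Coverage sets (demand points within 6 of each site):
  A: {R3, R4}
  B: {}
  C: {R1, R2, R4}
  D: {R1, R3}
  E: {R1}
No single site covers all 4 demand points.
But {A, C} covers everything, so the minimum is 2.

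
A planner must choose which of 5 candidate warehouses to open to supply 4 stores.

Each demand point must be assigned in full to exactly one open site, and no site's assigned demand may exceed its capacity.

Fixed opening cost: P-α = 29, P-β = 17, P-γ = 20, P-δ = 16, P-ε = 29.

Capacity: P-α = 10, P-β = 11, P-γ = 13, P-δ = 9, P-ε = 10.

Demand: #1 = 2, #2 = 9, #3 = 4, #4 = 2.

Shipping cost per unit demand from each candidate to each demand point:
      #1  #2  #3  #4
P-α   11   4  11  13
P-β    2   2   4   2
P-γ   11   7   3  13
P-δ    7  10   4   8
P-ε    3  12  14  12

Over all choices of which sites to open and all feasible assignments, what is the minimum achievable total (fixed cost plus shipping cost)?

Open {P-β, P-δ}; cheapest assignment that respects the capacities:
  P-β (cap 11, load 11): #2, #4 — cost 9×2 + 2×2 = 22
  P-δ (cap 9, load 6): #1, #3 — cost 2×7 + 4×4 = 30
  Shipping 52, fixed 33 → total 85.
  Any other capacity-feasible assignment to {P-β, P-δ} ships for at least 52.
Compare {P-β, P-γ}: its best feasible assignment gives total 93.
Compare {P-β, P-γ, P-δ}: its best feasible assignment gives total 101.
Every other set of open sites that can feasibly serve all demand totals ≥ 93 even under its best assignment. Minimum: 85.

85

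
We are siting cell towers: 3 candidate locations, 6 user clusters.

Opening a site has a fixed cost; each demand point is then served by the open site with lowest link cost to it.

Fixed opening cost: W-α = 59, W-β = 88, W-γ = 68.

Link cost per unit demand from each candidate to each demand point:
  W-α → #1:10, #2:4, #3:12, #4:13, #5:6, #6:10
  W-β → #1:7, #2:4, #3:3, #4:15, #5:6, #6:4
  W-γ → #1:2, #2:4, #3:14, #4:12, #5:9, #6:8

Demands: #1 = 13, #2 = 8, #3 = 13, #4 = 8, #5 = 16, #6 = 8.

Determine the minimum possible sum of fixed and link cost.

477

Open {W-β, W-γ}: assign each demand point to its cheapest open site.
  #1→W-γ 13×2=26, #2→W-β 8×4=32, #3→W-β 13×3=39, #4→W-γ 8×12=96, #5→W-β 16×6=96, #6→W-β 8×4=32
  link cost 321, fixed 156 → total 477.
Compare {W-β}: link cost 410 + fixed 88 = 498.
Compare {W-α, W-β, W-γ}: link cost 321 + fixed 215 = 536.
Compare {W-α, W-β}: link cost 394 + fixed 147 = 541.
All other subsets cost ≥ 498. Minimum total cost: 477.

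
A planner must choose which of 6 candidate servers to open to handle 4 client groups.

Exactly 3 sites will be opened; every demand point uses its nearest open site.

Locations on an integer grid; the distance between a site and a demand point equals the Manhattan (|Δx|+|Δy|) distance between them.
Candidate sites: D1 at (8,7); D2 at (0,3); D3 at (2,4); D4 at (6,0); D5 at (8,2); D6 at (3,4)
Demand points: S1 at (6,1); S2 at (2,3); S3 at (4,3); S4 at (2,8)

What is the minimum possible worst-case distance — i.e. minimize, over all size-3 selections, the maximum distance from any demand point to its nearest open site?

Open {D1, D3, D4}.
  Farthest demand point is S4 at distance 4 (to D3); all others are ≤ 4.
With {D1, D3, D5} the worst case is 4.
With {D2, D3, D4} the worst case is 4.
No size-3 selection achieves below 4.

4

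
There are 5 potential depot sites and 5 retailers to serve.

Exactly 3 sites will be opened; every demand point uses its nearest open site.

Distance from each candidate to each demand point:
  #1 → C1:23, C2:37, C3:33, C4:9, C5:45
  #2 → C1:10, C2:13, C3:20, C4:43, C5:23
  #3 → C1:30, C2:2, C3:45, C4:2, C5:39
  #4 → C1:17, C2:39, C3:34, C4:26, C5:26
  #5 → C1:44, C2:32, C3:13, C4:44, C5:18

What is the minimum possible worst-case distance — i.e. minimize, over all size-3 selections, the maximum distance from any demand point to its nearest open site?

Open {#1, #2, #5}.
  Farthest demand point is C5 at distance 18 (to #5); all others are ≤ 18.
With {#2, #3, #5} the worst case is 18.
With {#3, #4, #5} the worst case is 18.
No size-3 selection achieves below 18.

18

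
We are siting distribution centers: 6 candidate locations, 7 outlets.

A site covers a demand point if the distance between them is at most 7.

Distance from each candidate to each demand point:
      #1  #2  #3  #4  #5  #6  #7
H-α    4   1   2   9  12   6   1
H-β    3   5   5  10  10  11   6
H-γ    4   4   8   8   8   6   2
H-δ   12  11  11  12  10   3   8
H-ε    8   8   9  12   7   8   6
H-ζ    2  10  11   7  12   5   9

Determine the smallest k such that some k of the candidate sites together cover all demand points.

Coverage sets (demand points within 7 of each site):
  H-α: {#1, #2, #3, #6, #7}
  H-β: {#1, #2, #3, #7}
  H-γ: {#1, #2, #6, #7}
  H-δ: {#6}
  H-ε: {#5, #7}
  H-ζ: {#1, #4, #6}
No 2 sites suffice: every size-2 union leaves at least one demand point uncovered.
But {H-α, H-ε, H-ζ} covers everything, so the minimum is 3.

3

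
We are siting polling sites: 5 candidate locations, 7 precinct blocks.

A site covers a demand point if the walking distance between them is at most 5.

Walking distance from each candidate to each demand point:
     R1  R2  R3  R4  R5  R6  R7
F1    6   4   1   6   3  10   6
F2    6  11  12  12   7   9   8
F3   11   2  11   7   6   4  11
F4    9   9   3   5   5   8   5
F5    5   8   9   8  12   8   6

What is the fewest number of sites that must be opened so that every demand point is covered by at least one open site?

Coverage sets (demand points within 5 of each site):
  F1: {R2, R3, R5}
  F2: {}
  F3: {R2, R6}
  F4: {R3, R4, R5, R7}
  F5: {R1}
No 2 sites suffice: every size-2 union leaves at least one demand point uncovered.
But {F3, F4, F5} covers everything, so the minimum is 3.

3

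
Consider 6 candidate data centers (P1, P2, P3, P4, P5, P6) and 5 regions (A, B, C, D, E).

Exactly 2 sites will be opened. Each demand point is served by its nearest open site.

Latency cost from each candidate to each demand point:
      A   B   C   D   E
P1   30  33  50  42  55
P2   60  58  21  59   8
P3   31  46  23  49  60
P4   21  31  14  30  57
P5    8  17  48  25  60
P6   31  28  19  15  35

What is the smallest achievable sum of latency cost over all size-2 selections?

Open {P2, P5}.
  A→P5 8, B→P5 17, C→P2 21, D→P5 25, E→P2 8  ⇒ total 79.
Compare {P5, P6}: total 94.
Compare {P2, P6}: total 101.
No size-2 selection does better; minimum is 79.

79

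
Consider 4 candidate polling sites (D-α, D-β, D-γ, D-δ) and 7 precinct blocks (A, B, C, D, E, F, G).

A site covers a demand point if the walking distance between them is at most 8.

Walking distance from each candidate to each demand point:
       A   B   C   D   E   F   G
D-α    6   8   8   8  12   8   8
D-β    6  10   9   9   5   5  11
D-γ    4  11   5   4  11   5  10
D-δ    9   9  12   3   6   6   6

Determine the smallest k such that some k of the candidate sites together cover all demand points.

Coverage sets (demand points within 8 of each site):
  D-α: {A, B, C, D, F, G}
  D-β: {A, E, F}
  D-γ: {A, C, D, F}
  D-δ: {D, E, F, G}
No single site covers all 7 demand points.
But {D-α, D-β} covers everything, so the minimum is 2.

2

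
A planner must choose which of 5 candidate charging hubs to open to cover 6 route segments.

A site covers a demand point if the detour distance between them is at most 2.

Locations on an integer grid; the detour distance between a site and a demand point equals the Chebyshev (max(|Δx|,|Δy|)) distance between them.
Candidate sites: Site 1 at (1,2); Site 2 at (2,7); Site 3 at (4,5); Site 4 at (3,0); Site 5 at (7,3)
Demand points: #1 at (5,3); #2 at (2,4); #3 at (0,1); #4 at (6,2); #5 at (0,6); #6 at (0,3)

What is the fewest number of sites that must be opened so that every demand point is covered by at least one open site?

3

Coverage sets (demand points within 2 of each site):
  Site 1: {#2, #3, #6}
  Site 2: {#5}
  Site 3: {#1, #2}
  Site 4: {}
  Site 5: {#1, #4}
No 2 sites suffice: every size-2 union leaves at least one demand point uncovered.
But {Site 1, Site 2, Site 5} covers everything, so the minimum is 3.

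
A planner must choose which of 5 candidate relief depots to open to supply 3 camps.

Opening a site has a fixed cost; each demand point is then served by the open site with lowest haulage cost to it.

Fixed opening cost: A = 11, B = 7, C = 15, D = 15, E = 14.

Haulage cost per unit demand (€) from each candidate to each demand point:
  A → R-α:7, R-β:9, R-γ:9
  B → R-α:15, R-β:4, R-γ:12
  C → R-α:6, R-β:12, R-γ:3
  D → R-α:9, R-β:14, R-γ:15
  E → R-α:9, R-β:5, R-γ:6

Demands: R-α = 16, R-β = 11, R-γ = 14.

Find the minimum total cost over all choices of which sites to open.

204

Open {B, C}: assign each demand point to its cheapest open site.
  R-α→C 16×6=96, R-β→B 11×4=44, R-γ→C 14×3=42
  haulage cost 182, fixed 22 → total 204.
Compare {A, B, C}: haulage cost 182 + fixed 33 = 215.
Compare {B, C, E}: haulage cost 182 + fixed 36 = 218.
Compare {B, C, D}: haulage cost 182 + fixed 37 = 219.
All other subsets cost ≥ 215. Minimum total cost: 204.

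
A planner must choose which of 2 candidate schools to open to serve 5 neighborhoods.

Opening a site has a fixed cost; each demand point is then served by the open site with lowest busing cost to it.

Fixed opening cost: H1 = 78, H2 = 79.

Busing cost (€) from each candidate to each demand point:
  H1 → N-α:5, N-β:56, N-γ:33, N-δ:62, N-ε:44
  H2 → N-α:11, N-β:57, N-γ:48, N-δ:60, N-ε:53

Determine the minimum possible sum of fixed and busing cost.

278

Open {H1}: assign each demand point to its cheapest open site.
  N-α→H1 5, N-β→H1 56, N-γ→H1 33, N-δ→H1 62, N-ε→H1 44
  busing cost 200, fixed 78 → total 278.
Compare {H2}: busing cost 229 + fixed 79 = 308.
Compare {H1, H2}: busing cost 198 + fixed 157 = 355.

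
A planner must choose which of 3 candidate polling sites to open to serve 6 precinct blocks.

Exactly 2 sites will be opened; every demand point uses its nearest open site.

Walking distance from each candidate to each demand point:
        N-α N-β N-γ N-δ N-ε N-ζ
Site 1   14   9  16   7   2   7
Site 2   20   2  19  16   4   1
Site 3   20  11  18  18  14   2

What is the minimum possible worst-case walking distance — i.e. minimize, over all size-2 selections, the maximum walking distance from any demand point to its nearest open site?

16

Open {Site 1, Site 2}.
  Farthest demand point is N-γ at walking distance 16 (to Site 1); all others are ≤ 16.
With {Site 1, Site 3} the worst case is 16.
With {Site 2, Site 3} the worst case is 20.
No size-2 selection achieves below 16.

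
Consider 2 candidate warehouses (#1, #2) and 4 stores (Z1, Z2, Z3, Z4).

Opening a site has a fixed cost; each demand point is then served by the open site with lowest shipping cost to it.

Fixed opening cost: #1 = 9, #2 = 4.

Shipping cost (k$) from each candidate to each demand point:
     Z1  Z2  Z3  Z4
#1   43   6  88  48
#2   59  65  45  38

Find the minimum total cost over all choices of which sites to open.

Open {#1, #2}: assign each demand point to its cheapest open site.
  Z1→#1 43, Z2→#1 6, Z3→#2 45, Z4→#2 38
  shipping cost 132, fixed 13 → total 145.
Compare {#1}: shipping cost 185 + fixed 9 = 194.
Compare {#2}: shipping cost 207 + fixed 4 = 211.

145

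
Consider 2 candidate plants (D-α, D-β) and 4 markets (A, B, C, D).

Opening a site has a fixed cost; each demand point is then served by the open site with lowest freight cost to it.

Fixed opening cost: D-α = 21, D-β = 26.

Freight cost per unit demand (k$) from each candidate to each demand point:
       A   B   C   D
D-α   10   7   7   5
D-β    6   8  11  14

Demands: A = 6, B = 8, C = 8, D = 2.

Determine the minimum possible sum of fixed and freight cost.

203

Open {D-α}: assign each demand point to its cheapest open site.
  A→D-α 6×10=60, B→D-α 8×7=56, C→D-α 8×7=56, D→D-α 2×5=10
  freight cost 182, fixed 21 → total 203.
Compare {D-α, D-β}: freight cost 158 + fixed 47 = 205.
Compare {D-β}: freight cost 216 + fixed 26 = 242.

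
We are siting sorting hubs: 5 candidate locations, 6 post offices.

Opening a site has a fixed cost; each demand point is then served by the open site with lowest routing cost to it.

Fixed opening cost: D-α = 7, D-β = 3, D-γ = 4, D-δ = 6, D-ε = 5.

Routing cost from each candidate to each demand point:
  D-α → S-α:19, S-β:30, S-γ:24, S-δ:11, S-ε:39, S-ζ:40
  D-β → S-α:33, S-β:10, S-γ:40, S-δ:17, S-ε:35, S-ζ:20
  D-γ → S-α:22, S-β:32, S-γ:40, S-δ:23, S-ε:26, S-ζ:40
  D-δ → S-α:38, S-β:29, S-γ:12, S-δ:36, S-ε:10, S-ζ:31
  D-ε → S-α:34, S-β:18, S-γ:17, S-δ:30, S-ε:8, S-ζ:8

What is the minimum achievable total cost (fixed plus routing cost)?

88

Open {D-α, D-β, D-ε}: assign each demand point to its cheapest open site.
  S-α→D-α 19, S-β→D-β 10, S-γ→D-ε 17, S-δ→D-α 11, S-ε→D-ε 8, S-ζ→D-ε 8
  routing cost 73, fixed 15 → total 88.
Compare {D-α, D-β, D-δ, D-ε}: routing cost 68 + fixed 21 = 89.
Compare {D-α, D-β, D-γ, D-ε}: routing cost 73 + fixed 19 = 92.
Compare {D-α, D-ε}: routing cost 81 + fixed 12 = 93.
All other subsets cost ≥ 89. Minimum total cost: 88.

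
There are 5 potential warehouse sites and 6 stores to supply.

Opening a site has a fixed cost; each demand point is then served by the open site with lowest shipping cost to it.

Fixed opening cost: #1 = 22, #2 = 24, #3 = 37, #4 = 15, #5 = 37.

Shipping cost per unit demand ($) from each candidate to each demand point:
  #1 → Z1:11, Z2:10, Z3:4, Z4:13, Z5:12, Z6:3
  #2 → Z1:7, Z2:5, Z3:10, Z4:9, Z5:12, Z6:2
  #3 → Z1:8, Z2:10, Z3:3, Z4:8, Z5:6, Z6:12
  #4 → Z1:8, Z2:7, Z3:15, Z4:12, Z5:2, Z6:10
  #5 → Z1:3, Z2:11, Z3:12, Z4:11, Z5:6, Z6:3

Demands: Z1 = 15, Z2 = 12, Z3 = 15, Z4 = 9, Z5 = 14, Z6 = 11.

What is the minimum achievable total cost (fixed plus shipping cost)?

Open {#2, #3, #4, #5}: assign each demand point to its cheapest open site.
  Z1→#5 15×3=45, Z2→#2 12×5=60, Z3→#3 15×3=45, Z4→#3 9×8=72, Z5→#4 14×2=28, Z6→#2 11×2=22
  shipping cost 272, fixed 113 → total 385.
Compare {#1, #2, #4, #5}: shipping cost 296 + fixed 98 = 394.
Compare {#3, #4, #5}: shipping cost 307 + fixed 89 = 396.
Compare {#1, #2, #3, #4, #5}: shipping cost 272 + fixed 135 = 407.
All other subsets cost ≥ 394. Minimum total cost: 385.

385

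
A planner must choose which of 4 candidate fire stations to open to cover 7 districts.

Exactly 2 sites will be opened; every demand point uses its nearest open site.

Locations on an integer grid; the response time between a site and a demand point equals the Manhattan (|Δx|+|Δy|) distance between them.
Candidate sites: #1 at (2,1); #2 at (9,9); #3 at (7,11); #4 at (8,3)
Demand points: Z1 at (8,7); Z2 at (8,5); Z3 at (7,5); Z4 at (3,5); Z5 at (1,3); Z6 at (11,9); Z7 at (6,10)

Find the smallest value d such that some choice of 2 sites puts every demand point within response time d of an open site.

6

Open {#1, #2}.
  Farthest demand point is Z3 at response time 6 (to #2); all others are ≤ 6.
With {#1, #3} the worst case is 7.
With {#2, #4} the worst case is 7.
No size-2 selection achieves below 6.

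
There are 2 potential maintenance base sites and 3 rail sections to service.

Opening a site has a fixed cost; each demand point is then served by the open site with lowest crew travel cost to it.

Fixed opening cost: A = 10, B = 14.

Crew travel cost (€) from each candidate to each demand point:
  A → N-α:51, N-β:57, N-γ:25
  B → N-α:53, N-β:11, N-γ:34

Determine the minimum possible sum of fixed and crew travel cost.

111

Open {A, B}: assign each demand point to its cheapest open site.
  N-α→A 51, N-β→B 11, N-γ→A 25
  crew travel cost 87, fixed 24 → total 111.
Compare {B}: crew travel cost 98 + fixed 14 = 112.
Compare {A}: crew travel cost 133 + fixed 10 = 143.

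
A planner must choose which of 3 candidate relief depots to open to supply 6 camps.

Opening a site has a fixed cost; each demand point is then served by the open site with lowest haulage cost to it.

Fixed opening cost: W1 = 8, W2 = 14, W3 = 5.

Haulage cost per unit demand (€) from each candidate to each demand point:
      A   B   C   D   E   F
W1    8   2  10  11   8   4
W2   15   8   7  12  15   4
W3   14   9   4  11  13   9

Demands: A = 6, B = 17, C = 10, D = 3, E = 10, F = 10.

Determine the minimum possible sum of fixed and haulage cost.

Open {W1, W3}: assign each demand point to its cheapest open site.
  A→W1 6×8=48, B→W1 17×2=34, C→W3 10×4=40, D→W1 3×11=33, E→W1 10×8=80, F→W1 10×4=40
  haulage cost 275, fixed 13 → total 288.
Compare {W1, W2, W3}: haulage cost 275 + fixed 27 = 302.
Compare {W1, W2}: haulage cost 305 + fixed 22 = 327.
Compare {W1}: haulage cost 335 + fixed 8 = 343.
All other subsets cost ≥ 302. Minimum total cost: 288.

288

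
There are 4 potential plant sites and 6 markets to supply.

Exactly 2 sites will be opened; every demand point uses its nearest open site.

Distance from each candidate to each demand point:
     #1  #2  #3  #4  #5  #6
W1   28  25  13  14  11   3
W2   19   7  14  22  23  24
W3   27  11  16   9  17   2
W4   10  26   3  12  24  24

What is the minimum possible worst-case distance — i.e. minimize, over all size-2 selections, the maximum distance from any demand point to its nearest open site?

17

Open {W3, W4}.
  Farthest demand point is #5 at distance 17 (to W3); all others are ≤ 17.
With {W1, W2} the worst case is 19.
With {W2, W3} the worst case is 19.
No size-2 selection achieves below 17.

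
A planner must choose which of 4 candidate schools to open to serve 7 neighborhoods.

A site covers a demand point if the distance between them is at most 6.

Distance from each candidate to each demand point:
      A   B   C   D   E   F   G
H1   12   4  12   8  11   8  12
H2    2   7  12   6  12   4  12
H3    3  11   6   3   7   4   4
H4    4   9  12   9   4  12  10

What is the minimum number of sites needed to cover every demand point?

3

Coverage sets (demand points within 6 of each site):
  H1: {B}
  H2: {A, D, F}
  H3: {A, C, D, F, G}
  H4: {A, E}
No 2 sites suffice: every size-2 union leaves at least one demand point uncovered.
But {H1, H3, H4} covers everything, so the minimum is 3.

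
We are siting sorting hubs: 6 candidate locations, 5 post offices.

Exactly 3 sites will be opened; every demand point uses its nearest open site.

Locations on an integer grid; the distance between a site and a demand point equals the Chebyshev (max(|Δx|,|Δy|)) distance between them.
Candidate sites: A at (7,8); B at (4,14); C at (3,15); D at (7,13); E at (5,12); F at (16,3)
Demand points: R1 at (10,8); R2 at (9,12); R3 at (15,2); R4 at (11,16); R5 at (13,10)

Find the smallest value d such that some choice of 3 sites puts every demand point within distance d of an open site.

Open {A, D, F}.
  Farthest demand point is R5 at distance 6 (to A); all others are ≤ 6.
With {A, E, F} the worst case is 6.
With {B, D, F} the worst case is 6.
No size-3 selection achieves below 6.

6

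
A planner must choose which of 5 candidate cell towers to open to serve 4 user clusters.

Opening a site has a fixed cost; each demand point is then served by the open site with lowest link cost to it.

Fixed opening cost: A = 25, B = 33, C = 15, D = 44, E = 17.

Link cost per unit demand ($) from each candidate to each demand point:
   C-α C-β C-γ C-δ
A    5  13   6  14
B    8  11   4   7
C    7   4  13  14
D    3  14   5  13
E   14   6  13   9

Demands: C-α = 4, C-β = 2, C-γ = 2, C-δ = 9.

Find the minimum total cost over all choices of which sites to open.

Open {B, C}: assign each demand point to its cheapest open site.
  C-α→C 4×7=28, C-β→C 2×4=8, C-γ→B 2×4=8, C-δ→B 9×7=63
  link cost 107, fixed 48 → total 155.
Compare {B}: link cost 125 + fixed 33 = 158.
Compare {B, E}: link cost 115 + fixed 50 = 165.
Compare {A, E}: link cost 125 + fixed 42 = 167.
All other subsets cost ≥ 158. Minimum total cost: 155.

155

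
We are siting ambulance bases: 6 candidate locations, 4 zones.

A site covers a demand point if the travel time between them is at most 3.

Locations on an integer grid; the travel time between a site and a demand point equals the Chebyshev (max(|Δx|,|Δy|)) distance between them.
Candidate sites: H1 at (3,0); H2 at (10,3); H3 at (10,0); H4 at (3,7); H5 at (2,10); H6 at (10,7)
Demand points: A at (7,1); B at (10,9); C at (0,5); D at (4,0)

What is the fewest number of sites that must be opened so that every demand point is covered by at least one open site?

4

Coverage sets (demand points within 3 of each site):
  H1: {D}
  H2: {A}
  H3: {A}
  H4: {C}
  H5: {}
  H6: {B}
No 3 sites suffice: every size-3 union leaves at least one demand point uncovered.
But {H1, H2, H4, H6} covers everything, so the minimum is 4.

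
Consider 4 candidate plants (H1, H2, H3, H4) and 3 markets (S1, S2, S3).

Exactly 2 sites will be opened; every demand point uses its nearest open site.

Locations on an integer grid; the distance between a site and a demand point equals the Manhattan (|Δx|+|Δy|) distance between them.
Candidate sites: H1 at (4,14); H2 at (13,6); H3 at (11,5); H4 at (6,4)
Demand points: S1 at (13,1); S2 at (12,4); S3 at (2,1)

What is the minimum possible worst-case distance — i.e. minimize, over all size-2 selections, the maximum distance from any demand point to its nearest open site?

7

Open {H2, H4}.
  Farthest demand point is S3 at distance 7 (to H4); all others are ≤ 7.
With {H3, H4} the worst case is 7.
With {H1, H4} the worst case is 10.
No size-2 selection achieves below 7.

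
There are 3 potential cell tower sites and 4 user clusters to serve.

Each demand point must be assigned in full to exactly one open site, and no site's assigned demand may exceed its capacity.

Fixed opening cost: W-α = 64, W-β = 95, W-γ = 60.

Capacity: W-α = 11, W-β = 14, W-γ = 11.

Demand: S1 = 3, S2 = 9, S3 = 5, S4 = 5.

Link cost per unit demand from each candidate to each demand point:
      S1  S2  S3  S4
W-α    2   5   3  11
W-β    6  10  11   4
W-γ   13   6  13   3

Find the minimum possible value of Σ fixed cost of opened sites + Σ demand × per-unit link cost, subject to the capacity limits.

290

Open {W-α, W-β}; cheapest assignment that respects the capacities:
  W-α (cap 11, load 8): S1, S3 — cost 3×2 + 5×3 = 21
  W-β (cap 14, load 14): S2, S4 — cost 9×10 + 5×4 = 110
  Shipping 131, fixed 159 → total 290.
  Any other capacity-feasible assignment to {W-α, W-β} ships for at least 131.
Compare {W-β, W-γ}: its best feasible assignment gives total 302.
Compare {W-α, W-β, W-γ}: its best feasible assignment gives total 314.
Every other set of open sites that can feasibly serve all demand totals ≥ 302 even under its best assignment. Minimum: 290.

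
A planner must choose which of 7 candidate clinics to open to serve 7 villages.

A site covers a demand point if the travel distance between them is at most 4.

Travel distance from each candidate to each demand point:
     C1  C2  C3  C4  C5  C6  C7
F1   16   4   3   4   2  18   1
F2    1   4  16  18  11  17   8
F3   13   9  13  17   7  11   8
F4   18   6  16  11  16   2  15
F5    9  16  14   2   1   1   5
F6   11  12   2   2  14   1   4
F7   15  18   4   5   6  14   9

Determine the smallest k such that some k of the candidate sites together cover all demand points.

Coverage sets (demand points within 4 of each site):
  F1: {C2, C3, C4, C5, C7}
  F2: {C1, C2}
  F3: {}
  F4: {C6}
  F5: {C4, C5, C6}
  F6: {C3, C4, C6, C7}
  F7: {C3}
No 2 sites suffice: every size-2 union leaves at least one demand point uncovered.
But {F1, F2, F4} covers everything, so the minimum is 3.

3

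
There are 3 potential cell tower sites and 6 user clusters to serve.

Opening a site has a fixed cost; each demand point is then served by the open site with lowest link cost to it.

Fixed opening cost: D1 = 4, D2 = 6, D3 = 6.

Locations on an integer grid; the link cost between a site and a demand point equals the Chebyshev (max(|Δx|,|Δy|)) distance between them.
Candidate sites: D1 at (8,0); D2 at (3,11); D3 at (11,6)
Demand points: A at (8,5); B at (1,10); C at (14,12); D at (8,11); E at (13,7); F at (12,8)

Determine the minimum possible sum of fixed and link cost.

32

Open {D2, D3}: assign each demand point to its cheapest open site.
  A→D3 3, B→D2 2, C→D3 6, D→D2 5, E→D3 2, F→D3 2
  link cost 20, fixed 12 → total 32.
Compare {D3}: link cost 28 + fixed 6 = 34.
Compare {D1, D2, D3}: link cost 20 + fixed 16 = 36.
Compare {D1, D3}: link cost 28 + fixed 10 = 38.
All other subsets cost ≥ 34. Minimum total cost: 32.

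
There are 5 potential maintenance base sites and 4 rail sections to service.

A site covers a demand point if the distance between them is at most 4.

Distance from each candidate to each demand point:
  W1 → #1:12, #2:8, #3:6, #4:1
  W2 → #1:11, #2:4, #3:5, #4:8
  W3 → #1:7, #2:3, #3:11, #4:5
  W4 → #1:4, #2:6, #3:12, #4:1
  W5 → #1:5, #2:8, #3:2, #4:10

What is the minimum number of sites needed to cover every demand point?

3

Coverage sets (demand points within 4 of each site):
  W1: {#4}
  W2: {#2}
  W3: {#2}
  W4: {#1, #4}
  W5: {#3}
No 2 sites suffice: every size-2 union leaves at least one demand point uncovered.
But {W2, W4, W5} covers everything, so the minimum is 3.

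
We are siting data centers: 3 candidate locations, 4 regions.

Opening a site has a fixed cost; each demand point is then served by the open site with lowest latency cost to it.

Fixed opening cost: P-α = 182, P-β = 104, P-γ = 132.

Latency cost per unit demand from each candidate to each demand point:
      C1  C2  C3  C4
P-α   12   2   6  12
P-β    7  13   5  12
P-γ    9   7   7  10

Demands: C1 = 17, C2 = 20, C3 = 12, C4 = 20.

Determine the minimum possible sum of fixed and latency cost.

709

Open {P-γ}: assign each demand point to its cheapest open site.
  C1→P-γ 17×9=153, C2→P-γ 20×7=140, C3→P-γ 12×7=84, C4→P-γ 20×10=200
  latency cost 577, fixed 132 → total 709.
Compare {P-α}: latency cost 556 + fixed 182 = 738.
Compare {P-α, P-β}: latency cost 459 + fixed 286 = 745.
Compare {P-β, P-γ}: latency cost 519 + fixed 236 = 755.
All other subsets cost ≥ 738. Minimum total cost: 709.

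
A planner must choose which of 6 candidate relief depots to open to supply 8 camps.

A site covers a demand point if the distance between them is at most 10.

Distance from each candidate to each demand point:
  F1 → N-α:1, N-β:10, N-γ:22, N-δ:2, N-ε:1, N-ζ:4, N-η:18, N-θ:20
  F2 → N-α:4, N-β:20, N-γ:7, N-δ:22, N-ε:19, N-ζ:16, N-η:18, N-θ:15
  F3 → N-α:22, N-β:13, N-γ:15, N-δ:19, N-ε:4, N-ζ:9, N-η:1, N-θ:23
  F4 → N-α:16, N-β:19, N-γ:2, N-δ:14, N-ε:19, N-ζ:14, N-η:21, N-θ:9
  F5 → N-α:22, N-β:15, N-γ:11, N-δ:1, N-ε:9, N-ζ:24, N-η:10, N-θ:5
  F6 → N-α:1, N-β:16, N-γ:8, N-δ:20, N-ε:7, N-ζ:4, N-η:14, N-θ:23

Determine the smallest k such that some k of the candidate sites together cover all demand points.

Coverage sets (demand points within 10 of each site):
  F1: {N-α, N-β, N-δ, N-ε, N-ζ}
  F2: {N-α, N-γ}
  F3: {N-ε, N-ζ, N-η}
  F4: {N-γ, N-θ}
  F5: {N-δ, N-ε, N-η, N-θ}
  F6: {N-α, N-γ, N-ε, N-ζ}
No 2 sites suffice: every size-2 union leaves at least one demand point uncovered.
But {F1, F2, F5} covers everything, so the minimum is 3.

3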